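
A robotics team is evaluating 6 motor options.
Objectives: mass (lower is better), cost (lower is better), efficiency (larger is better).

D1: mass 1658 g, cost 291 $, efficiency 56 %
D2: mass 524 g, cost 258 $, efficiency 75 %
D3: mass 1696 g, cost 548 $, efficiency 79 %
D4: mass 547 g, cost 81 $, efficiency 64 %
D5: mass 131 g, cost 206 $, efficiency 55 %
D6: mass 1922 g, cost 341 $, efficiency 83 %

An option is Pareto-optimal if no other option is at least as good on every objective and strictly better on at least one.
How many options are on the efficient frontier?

5

D1: dominated by D2 (mass 524≤1658, cost 258≤291, efficiency 75≥56).
D2: not dominated.
D3: not dominated.
D4: not dominated (best cost).
D5: not dominated (best mass).
D6: not dominated (best efficiency).
Pareto-optimal: D2, D3, D4, D5, D6 → 5.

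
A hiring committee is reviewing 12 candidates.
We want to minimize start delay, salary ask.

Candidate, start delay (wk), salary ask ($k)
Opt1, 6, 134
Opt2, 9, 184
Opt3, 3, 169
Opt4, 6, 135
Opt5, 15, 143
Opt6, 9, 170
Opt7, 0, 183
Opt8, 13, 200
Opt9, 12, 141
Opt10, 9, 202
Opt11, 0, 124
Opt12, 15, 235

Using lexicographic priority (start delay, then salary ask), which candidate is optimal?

First minimize start delay: best is 0, kept {Opt7, Opt11}.
Then minimize salary ask: best is 124, kept {Opt11}.

Opt11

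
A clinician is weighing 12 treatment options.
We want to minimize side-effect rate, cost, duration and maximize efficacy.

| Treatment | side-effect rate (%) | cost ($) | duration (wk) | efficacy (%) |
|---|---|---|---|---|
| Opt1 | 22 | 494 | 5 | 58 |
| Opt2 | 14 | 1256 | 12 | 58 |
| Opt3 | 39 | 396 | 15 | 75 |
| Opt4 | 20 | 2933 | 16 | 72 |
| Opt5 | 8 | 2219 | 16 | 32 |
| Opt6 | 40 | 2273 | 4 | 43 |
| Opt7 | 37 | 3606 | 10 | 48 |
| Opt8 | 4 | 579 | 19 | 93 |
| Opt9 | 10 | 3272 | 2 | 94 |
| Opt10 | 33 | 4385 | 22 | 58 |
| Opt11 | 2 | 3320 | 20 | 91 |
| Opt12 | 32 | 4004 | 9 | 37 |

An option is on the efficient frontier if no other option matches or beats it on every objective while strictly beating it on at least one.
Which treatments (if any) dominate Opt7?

Opt1: side-effect rate 22≤37, cost 494≤3606, duration 5≤10, efficacy 58≥48 — dominates Opt7.
Opt9: side-effect rate 10≤37, cost 3272≤3606, duration 2≤10, efficacy 94≥48 — dominates Opt7.
Others (Opt2, Opt3, Opt4, Opt5, Opt6, Opt8, Opt10, Opt11, Opt12) are each worse than Opt7 on at least one objective.

Opt1, Opt9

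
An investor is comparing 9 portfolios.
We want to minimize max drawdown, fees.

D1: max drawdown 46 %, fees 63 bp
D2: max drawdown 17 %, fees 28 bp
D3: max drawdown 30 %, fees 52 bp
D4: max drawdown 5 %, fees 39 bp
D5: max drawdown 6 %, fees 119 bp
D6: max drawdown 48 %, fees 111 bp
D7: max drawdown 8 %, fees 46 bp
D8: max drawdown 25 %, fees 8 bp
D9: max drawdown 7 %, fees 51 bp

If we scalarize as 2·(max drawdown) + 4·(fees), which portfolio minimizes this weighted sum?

D1: 2·46 + 4·63 = 344
D2: 2·17 + 4·28 = 146
D3: 2·30 + 4·52 = 268
D4: 2·5 + 4·39 = 166
D5: 2·6 + 4·119 = 488
D6: 2·48 + 4·111 = 540
D7: 2·8 + 4·46 = 200
D8: 2·25 + 4·8 = 82
D9: 2·7 + 4·51 = 218
Lowest: D8 at 82.

D8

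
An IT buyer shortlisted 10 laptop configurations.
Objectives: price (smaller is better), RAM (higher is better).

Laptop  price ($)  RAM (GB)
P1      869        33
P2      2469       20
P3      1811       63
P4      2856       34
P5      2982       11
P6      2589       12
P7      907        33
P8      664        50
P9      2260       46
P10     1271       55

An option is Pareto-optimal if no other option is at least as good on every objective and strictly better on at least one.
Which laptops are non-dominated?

P3, P8, P10

P1: dominated by P8 (price 664≤869, RAM 50≥33).
P2: dominated by P1 (price 869≤2469, RAM 33≥20).
P3: not dominated (best RAM).
P4: dominated by P3 (price 1811≤2856, RAM 63≥34).
P5: dominated by P1 (price 869≤2982, RAM 33≥11).
P6: dominated by P1 (price 869≤2589, RAM 33≥12).
P7: dominated by P1 (price 869≤907, RAM 33≥33).
P8: not dominated (best price).
P9: dominated by P3 (price 1811≤2260, RAM 63≥46).
P10: not dominated.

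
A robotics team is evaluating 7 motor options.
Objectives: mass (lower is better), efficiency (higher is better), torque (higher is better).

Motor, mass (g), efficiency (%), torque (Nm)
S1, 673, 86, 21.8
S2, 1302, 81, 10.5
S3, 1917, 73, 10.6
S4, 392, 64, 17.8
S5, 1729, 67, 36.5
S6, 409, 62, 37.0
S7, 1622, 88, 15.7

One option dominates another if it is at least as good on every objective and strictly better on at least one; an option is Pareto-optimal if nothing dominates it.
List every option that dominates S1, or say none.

none

S2: worse on mass (1302 vs 673).
S3: worse on mass (1917 vs 673).
S4: worse on efficiency (64 vs 86).
S5: worse on mass (1729 vs 673).
S6: worse on efficiency (62 vs 86).
S7: worse on mass (1622 vs 673).
No option dominates S1.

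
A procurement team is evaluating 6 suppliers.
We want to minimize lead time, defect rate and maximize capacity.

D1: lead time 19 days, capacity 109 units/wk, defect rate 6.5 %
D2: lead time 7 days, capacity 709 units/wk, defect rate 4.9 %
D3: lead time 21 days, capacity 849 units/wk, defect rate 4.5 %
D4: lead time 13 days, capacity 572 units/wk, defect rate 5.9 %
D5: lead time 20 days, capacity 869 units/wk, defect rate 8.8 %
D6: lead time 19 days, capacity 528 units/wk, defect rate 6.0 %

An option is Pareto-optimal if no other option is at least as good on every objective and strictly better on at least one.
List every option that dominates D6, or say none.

D2: lead time 7≤19, capacity 709≥528, defect rate 4.9≤6.0 — dominates D6.
D4: lead time 13≤19, capacity 572≥528, defect rate 5.9≤6.0 — dominates D6.
Others (D1, D3, D5) are each worse than D6 on at least one objective.

D2, D4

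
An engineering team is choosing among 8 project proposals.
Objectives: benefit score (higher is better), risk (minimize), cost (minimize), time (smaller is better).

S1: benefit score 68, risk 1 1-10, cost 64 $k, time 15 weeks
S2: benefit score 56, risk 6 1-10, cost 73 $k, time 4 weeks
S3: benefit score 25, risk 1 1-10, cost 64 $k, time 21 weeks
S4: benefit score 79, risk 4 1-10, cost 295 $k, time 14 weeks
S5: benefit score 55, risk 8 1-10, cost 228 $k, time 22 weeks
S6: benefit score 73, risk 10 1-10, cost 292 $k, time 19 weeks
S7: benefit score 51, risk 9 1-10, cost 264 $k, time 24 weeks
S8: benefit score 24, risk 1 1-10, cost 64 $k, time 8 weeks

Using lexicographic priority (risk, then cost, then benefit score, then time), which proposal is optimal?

First minimize risk: best is 1, kept {S1, S3, S8}.
Then minimize cost: best is 64, kept {S1, S3, S8}.
Then maximize benefit score: best is 68, kept {S1}.

S1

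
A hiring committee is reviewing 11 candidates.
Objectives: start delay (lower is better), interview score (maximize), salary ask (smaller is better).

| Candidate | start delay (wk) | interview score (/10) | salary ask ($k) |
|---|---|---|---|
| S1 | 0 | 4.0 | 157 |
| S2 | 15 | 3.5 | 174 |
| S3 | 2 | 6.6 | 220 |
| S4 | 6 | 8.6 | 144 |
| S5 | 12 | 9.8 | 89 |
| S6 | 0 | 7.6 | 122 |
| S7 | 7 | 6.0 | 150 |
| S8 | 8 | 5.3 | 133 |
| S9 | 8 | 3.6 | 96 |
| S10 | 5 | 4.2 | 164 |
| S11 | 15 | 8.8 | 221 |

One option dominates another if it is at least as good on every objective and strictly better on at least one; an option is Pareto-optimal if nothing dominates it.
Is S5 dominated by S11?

S11 vs S5: S11 is worse on start delay (15 vs 12), so it does not dominate S5.

No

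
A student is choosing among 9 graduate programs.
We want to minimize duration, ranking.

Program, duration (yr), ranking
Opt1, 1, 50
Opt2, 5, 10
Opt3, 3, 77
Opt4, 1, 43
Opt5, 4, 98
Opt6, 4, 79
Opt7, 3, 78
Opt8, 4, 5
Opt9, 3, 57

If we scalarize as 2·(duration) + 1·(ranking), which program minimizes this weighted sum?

Opt1: 2·1 + 1·50 = 52
Opt2: 2·5 + 1·10 = 20
Opt3: 2·3 + 1·77 = 83
Opt4: 2·1 + 1·43 = 45
Opt5: 2·4 + 1·98 = 106
Opt6: 2·4 + 1·79 = 87
Opt7: 2·3 + 1·78 = 84
Opt8: 2·4 + 1·5 = 13
Opt9: 2·3 + 1·57 = 63
Lowest: Opt8 at 13.

Opt8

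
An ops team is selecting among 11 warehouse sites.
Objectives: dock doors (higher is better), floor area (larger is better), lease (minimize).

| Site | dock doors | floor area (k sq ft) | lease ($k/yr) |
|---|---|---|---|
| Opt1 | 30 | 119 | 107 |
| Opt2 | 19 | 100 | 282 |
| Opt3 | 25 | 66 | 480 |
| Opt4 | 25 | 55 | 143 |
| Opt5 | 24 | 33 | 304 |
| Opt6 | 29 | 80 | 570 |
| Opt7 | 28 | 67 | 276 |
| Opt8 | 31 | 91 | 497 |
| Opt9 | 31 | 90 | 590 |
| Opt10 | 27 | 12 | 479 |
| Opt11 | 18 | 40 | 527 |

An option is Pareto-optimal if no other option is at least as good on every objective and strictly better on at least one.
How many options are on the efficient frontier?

2

Opt1: not dominated (best floor area).
Opt2: dominated by Opt1 (dock doors 30≥19, floor area 119≥100, lease 107≤282).
Opt3: dominated by Opt1 (dock doors 30≥25, floor area 119≥66, lease 107≤480).
Opt4: dominated by Opt1 (dock doors 30≥25, floor area 119≥55, lease 107≤143).
Opt5: dominated by Opt1 (dock doors 30≥24, floor area 119≥33, lease 107≤304).
Opt6: dominated by Opt1 (dock doors 30≥29, floor area 119≥80, lease 107≤570).
Opt7: dominated by Opt1 (dock doors 30≥28, floor area 119≥67, lease 107≤276).
Opt8: not dominated.
Opt9: dominated by Opt8 (dock doors 31≥31, floor area 91≥90, lease 497≤590).
Opt10: dominated by Opt1 (dock doors 30≥27, floor area 119≥12, lease 107≤479).
Opt11: dominated by Opt1 (dock doors 30≥18, floor area 119≥40, lease 107≤527).
Pareto-optimal: Opt1, Opt8 → 2.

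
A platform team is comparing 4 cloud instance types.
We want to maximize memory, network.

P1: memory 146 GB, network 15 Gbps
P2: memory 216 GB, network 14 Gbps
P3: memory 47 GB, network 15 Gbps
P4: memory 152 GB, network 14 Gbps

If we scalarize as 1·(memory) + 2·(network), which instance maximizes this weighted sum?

P1: 1·146 + 2·15 = 176
P2: 1·216 + 2·14 = 244
P3: 1·47 + 2·15 = 77
P4: 1·152 + 2·14 = 180
Highest: P2 at 244.

P2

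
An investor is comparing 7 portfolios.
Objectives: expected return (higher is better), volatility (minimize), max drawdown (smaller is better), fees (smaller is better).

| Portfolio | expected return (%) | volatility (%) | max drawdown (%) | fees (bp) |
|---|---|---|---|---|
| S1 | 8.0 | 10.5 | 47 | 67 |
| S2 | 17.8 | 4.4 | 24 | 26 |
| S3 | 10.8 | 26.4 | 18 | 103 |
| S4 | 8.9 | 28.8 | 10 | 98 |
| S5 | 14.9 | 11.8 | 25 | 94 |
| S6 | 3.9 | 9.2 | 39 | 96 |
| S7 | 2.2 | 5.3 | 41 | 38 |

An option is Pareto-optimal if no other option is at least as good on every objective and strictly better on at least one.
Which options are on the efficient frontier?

S2, S3, S4

S1: dominated by S2 (expected return 17.8≥8.0, volatility 4.4≤10.5, max drawdown 24≤47, fees 26≤67).
S2: not dominated (best expected return).
S3: not dominated.
S4: not dominated (best max drawdown).
S5: dominated by S2 (expected return 17.8≥14.9, volatility 4.4≤11.8, max drawdown 24≤25, fees 26≤94).
S6: dominated by S2 (expected return 17.8≥3.9, volatility 4.4≤9.2, max drawdown 24≤39, fees 26≤96).
S7: dominated by S2 (expected return 17.8≥2.2, volatility 4.4≤5.3, max drawdown 24≤41, fees 26≤38).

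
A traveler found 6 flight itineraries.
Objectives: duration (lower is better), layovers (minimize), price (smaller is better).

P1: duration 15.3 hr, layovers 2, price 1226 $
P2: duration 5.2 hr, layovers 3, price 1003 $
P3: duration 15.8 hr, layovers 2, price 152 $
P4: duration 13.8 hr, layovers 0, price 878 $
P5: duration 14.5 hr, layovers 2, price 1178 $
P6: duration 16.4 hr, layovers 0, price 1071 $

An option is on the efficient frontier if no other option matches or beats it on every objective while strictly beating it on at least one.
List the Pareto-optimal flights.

P1: dominated by P4 (duration 13.8≤15.3, layovers 0≤2, price 878≤1226).
P2: not dominated (best duration).
P3: not dominated (best price).
P4: not dominated.
P5: dominated by P4 (duration 13.8≤14.5, layovers 0≤2, price 878≤1178).
P6: dominated by P4 (duration 13.8≤16.4, layovers 0≤0, price 878≤1071).

P2, P3, P4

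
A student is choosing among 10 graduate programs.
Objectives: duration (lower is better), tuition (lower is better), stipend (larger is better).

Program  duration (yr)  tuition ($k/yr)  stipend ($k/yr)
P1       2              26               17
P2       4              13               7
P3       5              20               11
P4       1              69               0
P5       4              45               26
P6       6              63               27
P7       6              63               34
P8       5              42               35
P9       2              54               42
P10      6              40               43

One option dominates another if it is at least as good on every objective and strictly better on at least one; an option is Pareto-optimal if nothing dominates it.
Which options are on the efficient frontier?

P1: not dominated.
P2: not dominated (best tuition).
P3: not dominated.
P4: not dominated (best duration).
P5: not dominated.
P6: dominated by P7 (duration 6≤6, tuition 63≤63, stipend 34≥27).
P7: dominated by P8 (duration 5≤6, tuition 42≤63, stipend 35≥34).
P8: not dominated.
P9: not dominated.
P10: not dominated (best stipend).

P1, P2, P3, P4, P5, P8, P9, P10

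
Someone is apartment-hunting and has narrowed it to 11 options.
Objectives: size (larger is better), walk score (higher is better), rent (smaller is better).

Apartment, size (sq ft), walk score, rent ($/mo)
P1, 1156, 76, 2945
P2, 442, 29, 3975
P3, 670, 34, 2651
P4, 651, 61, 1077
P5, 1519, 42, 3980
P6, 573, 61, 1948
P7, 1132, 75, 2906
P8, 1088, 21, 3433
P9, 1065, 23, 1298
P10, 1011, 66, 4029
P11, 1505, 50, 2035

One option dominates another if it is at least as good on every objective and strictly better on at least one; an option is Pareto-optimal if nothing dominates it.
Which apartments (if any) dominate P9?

P1: worse on rent (2945 vs 1298).
P2: worse on size (442 vs 1065).
P3: worse on size (670 vs 1065).
P4: worse on size (651 vs 1065).
P5: worse on rent (3980 vs 1298).
P6: worse on size (573 vs 1065).
P7: worse on rent (2906 vs 1298).
P8: worse on walk score (21 vs 23).
P10: worse on size (1011 vs 1065).
P11: worse on rent (2035 vs 1298).
No option dominates P9.

none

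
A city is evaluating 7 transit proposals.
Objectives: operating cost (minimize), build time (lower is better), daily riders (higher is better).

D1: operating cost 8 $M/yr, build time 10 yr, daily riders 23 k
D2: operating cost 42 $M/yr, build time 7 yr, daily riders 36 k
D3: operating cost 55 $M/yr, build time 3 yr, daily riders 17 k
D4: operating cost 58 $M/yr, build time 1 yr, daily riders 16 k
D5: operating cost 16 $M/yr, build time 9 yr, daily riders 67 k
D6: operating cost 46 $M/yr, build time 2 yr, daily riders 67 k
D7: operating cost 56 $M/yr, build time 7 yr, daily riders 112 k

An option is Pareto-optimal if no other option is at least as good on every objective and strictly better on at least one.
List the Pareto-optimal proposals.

D1, D2, D4, D5, D6, D7

D1: not dominated (best operating cost).
D2: not dominated.
D3: dominated by D6 (operating cost 46≤55, build time 2≤3, daily riders 67≥17).
D4: not dominated (best build time).
D5: not dominated.
D6: not dominated.
D7: not dominated (best daily riders).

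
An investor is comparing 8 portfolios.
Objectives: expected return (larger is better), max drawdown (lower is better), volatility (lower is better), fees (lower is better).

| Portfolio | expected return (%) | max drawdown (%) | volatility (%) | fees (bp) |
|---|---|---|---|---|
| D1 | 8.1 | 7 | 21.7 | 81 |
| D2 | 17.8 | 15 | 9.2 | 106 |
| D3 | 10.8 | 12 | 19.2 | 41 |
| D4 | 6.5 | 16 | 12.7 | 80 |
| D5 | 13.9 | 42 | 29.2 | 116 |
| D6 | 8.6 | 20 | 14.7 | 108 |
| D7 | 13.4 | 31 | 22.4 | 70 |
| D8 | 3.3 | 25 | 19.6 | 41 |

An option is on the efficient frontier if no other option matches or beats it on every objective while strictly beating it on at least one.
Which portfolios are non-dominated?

D1, D2, D3, D4, D7

D1: not dominated (best max drawdown).
D2: not dominated (best expected return).
D3: not dominated.
D4: not dominated.
D5: dominated by D2 (expected return 17.8≥13.9, max drawdown 15≤42, volatility 9.2≤29.2, fees 106≤116).
D6: dominated by D2 (expected return 17.8≥8.6, max drawdown 15≤20, volatility 9.2≤14.7, fees 106≤108).
D7: not dominated.
D8: dominated by D3 (expected return 10.8≥3.3, max drawdown 12≤25, volatility 19.2≤19.6, fees 41≤41).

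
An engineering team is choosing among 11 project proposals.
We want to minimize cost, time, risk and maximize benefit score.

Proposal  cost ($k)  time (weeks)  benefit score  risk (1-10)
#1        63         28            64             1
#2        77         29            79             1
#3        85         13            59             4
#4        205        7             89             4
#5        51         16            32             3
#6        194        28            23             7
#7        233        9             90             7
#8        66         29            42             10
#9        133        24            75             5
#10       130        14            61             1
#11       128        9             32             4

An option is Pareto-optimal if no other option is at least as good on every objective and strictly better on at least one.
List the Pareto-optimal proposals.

#1: not dominated.
#2: not dominated.
#3: not dominated.
#4: not dominated (best time).
#5: not dominated (best cost).
#6: dominated by #1 (cost 63≤194, time 28≤28, benefit score 64≥23, risk 1≤7).
#7: not dominated (best benefit score).
#8: dominated by #1 (cost 63≤66, time 28≤29, benefit score 64≥42, risk 1≤10).
#9: not dominated.
#10: not dominated.
#11: not dominated.

#1, #2, #3, #4, #5, #7, #9, #10, #11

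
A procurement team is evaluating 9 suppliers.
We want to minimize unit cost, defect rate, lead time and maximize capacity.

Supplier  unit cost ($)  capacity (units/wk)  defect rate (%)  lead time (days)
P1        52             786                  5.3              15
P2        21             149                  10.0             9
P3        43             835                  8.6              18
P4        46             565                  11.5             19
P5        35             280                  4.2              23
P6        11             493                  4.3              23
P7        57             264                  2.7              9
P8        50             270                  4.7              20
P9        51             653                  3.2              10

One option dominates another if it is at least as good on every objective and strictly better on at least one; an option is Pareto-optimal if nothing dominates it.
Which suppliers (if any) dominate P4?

P3

P3: unit cost 43≤46, capacity 835≥565, defect rate 8.6≤11.5, lead time 18≤19 — dominates P4.
Others (P1, P2, P5, P6, P7, P8, P9) are each worse than P4 on at least one objective.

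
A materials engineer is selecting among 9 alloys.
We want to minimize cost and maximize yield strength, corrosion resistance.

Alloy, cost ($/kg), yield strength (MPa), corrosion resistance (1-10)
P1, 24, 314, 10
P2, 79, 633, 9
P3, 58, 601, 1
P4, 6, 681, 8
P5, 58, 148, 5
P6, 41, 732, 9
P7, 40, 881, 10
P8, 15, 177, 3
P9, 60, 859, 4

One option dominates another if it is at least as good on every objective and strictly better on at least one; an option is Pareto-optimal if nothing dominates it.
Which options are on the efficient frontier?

P1: not dominated.
P2: dominated by P6 (cost 41≤79, yield strength 732≥633, corrosion resistance 9≥9).
P3: dominated by P4 (cost 6≤58, yield strength 681≥601, corrosion resistance 8≥1).
P4: not dominated (best cost).
P5: dominated by P1 (cost 24≤58, yield strength 314≥148, corrosion resistance 10≥5).
P6: dominated by P7 (cost 40≤41, yield strength 881≥732, corrosion resistance 10≥9).
P7: not dominated (best yield strength).
P8: dominated by P4 (cost 6≤15, yield strength 681≥177, corrosion resistance 8≥3).
P9: dominated by P7 (cost 40≤60, yield strength 881≥859, corrosion resistance 10≥4).

P1, P4, P7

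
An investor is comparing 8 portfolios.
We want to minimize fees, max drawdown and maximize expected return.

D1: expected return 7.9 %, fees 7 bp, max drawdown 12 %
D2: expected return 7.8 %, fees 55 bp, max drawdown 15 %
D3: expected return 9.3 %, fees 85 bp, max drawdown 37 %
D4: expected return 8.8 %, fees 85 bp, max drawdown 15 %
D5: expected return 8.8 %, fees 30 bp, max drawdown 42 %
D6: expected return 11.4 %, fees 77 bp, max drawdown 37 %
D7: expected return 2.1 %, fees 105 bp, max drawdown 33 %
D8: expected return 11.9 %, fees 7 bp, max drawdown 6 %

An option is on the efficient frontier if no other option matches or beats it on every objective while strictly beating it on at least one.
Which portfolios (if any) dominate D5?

D8

D8: expected return 11.9≥8.8, fees 7≤30, max drawdown 6≤42 — dominates D5.
Others (D1, D2, D3, D4, D6, D7) are each worse than D5 on at least one objective.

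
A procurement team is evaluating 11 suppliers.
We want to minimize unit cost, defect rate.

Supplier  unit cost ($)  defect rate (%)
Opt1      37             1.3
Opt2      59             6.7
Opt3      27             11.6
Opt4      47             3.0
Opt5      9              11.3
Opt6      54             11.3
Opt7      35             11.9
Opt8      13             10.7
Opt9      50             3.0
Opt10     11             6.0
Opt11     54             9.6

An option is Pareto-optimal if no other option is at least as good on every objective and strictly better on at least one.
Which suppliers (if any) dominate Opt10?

Opt1: worse on unit cost (37 vs 11).
Opt2: worse on unit cost (59 vs 11).
Opt3: worse on unit cost (27 vs 11).
Opt4: worse on unit cost (47 vs 11).
Opt5: worse on defect rate (11.3 vs 6.0).
Opt6: worse on unit cost (54 vs 11).
Opt7: worse on unit cost (35 vs 11).
Opt8: worse on unit cost (13 vs 11).
Opt9: worse on unit cost (50 vs 11).
Opt11: worse on unit cost (54 vs 11).
No option dominates Opt10.

none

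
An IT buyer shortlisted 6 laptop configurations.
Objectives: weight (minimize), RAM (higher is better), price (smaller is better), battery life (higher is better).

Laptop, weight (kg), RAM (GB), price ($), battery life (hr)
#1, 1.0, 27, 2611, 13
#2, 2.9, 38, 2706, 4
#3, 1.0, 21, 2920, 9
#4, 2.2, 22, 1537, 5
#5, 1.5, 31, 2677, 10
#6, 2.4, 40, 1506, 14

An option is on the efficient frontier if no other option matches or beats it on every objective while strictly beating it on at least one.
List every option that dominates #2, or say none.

#6

#6: weight 2.4≤2.9, RAM 40≥38, price 1506≤2706, battery life 14≥4 — dominates #2.
Others (#1, #3, #4, #5) are each worse than #2 on at least one objective.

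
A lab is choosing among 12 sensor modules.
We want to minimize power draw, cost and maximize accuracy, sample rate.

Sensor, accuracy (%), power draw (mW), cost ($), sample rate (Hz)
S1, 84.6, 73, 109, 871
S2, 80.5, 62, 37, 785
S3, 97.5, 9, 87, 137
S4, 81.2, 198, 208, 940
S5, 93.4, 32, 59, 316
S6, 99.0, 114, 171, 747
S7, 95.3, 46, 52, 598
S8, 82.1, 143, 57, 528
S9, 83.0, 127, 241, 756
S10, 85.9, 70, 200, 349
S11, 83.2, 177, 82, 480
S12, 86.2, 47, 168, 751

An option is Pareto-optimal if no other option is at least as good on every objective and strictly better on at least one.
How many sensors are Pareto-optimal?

8

S1: not dominated.
S2: not dominated (best cost).
S3: not dominated (best power draw).
S4: not dominated (best sample rate).
S5: not dominated.
S6: not dominated (best accuracy).
S7: not dominated.
S8: dominated by S7 (accuracy 95.3≥82.1, power draw 46≤143, cost 52≤57, sample rate 598≥528).
S9: dominated by S1 (accuracy 84.6≥83.0, power draw 73≤127, cost 109≤241, sample rate 871≥756).
S10: dominated by S7 (accuracy 95.3≥85.9, power draw 46≤70, cost 52≤200, sample rate 598≥349).
S11: dominated by S7 (accuracy 95.3≥83.2, power draw 46≤177, cost 52≤82, sample rate 598≥480).
S12: not dominated.
Pareto-optimal: S1, S2, S3, S4, S5, S6, S7, S12 → 8.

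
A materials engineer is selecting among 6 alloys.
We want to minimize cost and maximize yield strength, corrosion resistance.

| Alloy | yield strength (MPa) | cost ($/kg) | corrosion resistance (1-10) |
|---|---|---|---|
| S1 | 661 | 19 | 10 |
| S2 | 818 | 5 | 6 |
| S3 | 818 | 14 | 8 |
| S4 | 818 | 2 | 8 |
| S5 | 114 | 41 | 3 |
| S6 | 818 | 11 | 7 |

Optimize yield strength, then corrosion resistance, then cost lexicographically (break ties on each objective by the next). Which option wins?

First maximize yield strength: best is 818, kept {S2, S3, S4, S6}.
Then maximize corrosion resistance: best is 8, kept {S3, S4}.
Then minimize cost: best is 2, kept {S4}.

S4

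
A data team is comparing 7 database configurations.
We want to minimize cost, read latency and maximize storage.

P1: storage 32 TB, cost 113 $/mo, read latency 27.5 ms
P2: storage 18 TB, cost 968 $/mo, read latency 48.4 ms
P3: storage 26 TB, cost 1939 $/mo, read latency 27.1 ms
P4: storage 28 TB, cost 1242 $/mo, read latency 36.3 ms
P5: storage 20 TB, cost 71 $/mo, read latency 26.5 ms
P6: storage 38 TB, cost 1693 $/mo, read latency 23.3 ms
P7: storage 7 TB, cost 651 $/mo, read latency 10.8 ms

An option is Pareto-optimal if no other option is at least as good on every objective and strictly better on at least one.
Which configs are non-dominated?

P1: not dominated.
P2: dominated by P1 (storage 32≥18, cost 113≤968, read latency 27.5≤48.4).
P3: dominated by P6 (storage 38≥26, cost 1693≤1939, read latency 23.3≤27.1).
P4: dominated by P1 (storage 32≥28, cost 113≤1242, read latency 27.5≤36.3).
P5: not dominated (best cost).
P6: not dominated (best storage).
P7: not dominated (best read latency).

P1, P5, P6, P7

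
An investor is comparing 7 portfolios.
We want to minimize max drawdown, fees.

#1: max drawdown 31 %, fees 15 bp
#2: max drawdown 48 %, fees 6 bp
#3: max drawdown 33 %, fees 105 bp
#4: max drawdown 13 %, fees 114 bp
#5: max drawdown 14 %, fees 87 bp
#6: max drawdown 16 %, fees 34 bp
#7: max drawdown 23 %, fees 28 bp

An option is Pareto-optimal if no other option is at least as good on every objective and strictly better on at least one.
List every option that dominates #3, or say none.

#1: max drawdown 31≤33, fees 15≤105 — dominates #3.
#5: max drawdown 14≤33, fees 87≤105 — dominates #3.
#6: max drawdown 16≤33, fees 34≤105 — dominates #3.
#7: max drawdown 23≤33, fees 28≤105 — dominates #3.
Others (#2, #4) are each worse than #3 on at least one objective.

#1, #5, #6, #7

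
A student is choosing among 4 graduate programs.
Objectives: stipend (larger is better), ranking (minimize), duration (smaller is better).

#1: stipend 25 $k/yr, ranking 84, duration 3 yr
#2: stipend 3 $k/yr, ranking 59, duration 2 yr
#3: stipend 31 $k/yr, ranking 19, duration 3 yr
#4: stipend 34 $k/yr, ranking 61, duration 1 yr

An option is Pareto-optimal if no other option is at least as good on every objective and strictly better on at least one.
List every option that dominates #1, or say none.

#3, #4

#3: stipend 31≥25, ranking 19≤84, duration 3≤3 — dominates #1.
#4: stipend 34≥25, ranking 61≤84, duration 1≤3 — dominates #1.
Others (#2) are each worse than #1 on at least one objective.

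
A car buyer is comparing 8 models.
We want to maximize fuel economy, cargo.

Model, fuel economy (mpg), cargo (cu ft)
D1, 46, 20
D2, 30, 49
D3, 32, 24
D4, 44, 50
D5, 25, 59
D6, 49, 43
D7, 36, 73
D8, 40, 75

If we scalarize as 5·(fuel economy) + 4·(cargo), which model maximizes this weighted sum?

D8

D1: 5·46 + 4·20 = 310
D2: 5·30 + 4·49 = 346
D3: 5·32 + 4·24 = 256
D4: 5·44 + 4·50 = 420
D5: 5·25 + 4·59 = 361
D6: 5·49 + 4·43 = 417
D7: 5·36 + 4·73 = 472
D8: 5·40 + 4·75 = 500
Highest: D8 at 500.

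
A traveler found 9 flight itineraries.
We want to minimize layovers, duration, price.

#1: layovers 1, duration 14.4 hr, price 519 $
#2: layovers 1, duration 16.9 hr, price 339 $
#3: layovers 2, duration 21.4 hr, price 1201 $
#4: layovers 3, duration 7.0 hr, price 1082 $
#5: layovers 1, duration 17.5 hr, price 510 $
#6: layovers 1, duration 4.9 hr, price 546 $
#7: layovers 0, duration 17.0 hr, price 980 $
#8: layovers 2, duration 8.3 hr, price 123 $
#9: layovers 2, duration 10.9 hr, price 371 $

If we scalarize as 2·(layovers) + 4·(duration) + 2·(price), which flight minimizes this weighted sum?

#8

#1: 2·1 + 4·14.4 + 2·519 = 1097.6
#2: 2·1 + 4·16.9 + 2·339 = 747.6
#3: 2·2 + 4·21.4 + 2·1201 = 2491.6
#4: 2·3 + 4·7.0 + 2·1082 = 2198.0
#5: 2·1 + 4·17.5 + 2·510 = 1092.0
#6: 2·1 + 4·4.9 + 2·546 = 1113.6
#7: 2·0 + 4·17.0 + 2·980 = 2028.0
#8: 2·2 + 4·8.3 + 2·123 = 283.2
#9: 2·2 + 4·10.9 + 2·371 = 789.6
Lowest: #8 at 283.2.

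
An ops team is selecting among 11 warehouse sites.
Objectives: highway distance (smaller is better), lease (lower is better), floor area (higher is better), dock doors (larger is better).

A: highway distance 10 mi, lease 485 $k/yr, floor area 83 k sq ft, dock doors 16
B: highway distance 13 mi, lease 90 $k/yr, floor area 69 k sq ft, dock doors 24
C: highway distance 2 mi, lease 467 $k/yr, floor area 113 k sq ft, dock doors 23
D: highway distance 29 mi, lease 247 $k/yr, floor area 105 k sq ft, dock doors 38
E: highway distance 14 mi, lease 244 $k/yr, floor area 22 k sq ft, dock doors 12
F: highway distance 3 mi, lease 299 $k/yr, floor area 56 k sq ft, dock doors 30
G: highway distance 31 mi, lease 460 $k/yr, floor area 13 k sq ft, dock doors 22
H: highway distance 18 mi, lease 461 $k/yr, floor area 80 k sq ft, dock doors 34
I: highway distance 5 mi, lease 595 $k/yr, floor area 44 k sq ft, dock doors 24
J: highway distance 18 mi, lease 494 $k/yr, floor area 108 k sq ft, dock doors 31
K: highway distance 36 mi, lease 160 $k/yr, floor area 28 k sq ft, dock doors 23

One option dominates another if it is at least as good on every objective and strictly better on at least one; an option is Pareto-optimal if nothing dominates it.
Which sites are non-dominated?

B, C, D, F, H, J

A: dominated by C (highway distance 2≤10, lease 467≤485, floor area 113≥83, dock doors 23≥16).
B: not dominated (best lease).
C: not dominated (best highway distance).
D: not dominated (best dock doors).
E: dominated by B (highway distance 13≤14, lease 90≤244, floor area 69≥22, dock doors 24≥12).
F: not dominated.
G: dominated by B (highway distance 13≤31, lease 90≤460, floor area 69≥13, dock doors 24≥22).
H: not dominated.
I: dominated by F (highway distance 3≤5, lease 299≤595, floor area 56≥44, dock doors 30≥24).
J: not dominated.
K: dominated by B (highway distance 13≤36, lease 90≤160, floor area 69≥28, dock doors 24≥23).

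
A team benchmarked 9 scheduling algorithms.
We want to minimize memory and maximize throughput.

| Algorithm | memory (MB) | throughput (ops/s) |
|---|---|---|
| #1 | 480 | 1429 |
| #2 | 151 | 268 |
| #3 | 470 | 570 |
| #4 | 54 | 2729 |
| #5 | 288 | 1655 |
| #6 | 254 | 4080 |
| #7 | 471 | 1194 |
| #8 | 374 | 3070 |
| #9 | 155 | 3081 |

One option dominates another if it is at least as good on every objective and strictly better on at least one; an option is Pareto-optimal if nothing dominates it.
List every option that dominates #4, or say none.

#1: worse on memory (480 vs 54).
#2: worse on memory (151 vs 54).
#3: worse on memory (470 vs 54).
#5: worse on memory (288 vs 54).
#6: worse on memory (254 vs 54).
#7: worse on memory (471 vs 54).
#8: worse on memory (374 vs 54).
#9: worse on memory (155 vs 54).
No option dominates #4.

none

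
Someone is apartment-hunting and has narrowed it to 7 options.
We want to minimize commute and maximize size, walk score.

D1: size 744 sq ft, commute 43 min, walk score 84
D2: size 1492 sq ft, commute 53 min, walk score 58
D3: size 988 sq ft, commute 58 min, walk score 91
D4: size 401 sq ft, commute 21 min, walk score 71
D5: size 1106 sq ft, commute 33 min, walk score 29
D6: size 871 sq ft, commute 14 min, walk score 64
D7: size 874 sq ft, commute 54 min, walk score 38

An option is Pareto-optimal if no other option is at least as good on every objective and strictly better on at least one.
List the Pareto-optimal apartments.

D1: not dominated.
D2: not dominated (best size).
D3: not dominated (best walk score).
D4: not dominated.
D5: not dominated.
D6: not dominated (best commute).
D7: dominated by D2 (size 1492≥874, commute 53≤54, walk score 58≥38).

D1, D2, D3, D4, D5, D6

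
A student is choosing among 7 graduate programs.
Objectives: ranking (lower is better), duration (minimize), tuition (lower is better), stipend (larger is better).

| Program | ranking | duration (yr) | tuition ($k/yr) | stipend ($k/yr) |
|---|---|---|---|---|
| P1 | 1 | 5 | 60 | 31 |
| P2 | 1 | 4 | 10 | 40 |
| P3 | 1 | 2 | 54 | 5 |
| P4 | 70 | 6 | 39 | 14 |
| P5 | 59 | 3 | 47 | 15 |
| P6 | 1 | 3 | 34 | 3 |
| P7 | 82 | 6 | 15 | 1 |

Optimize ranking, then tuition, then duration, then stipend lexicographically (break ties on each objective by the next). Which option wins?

P2

First minimize ranking: best is 1, kept {P1, P2, P3, P6}.
Then minimize tuition: best is 10, kept {P2}.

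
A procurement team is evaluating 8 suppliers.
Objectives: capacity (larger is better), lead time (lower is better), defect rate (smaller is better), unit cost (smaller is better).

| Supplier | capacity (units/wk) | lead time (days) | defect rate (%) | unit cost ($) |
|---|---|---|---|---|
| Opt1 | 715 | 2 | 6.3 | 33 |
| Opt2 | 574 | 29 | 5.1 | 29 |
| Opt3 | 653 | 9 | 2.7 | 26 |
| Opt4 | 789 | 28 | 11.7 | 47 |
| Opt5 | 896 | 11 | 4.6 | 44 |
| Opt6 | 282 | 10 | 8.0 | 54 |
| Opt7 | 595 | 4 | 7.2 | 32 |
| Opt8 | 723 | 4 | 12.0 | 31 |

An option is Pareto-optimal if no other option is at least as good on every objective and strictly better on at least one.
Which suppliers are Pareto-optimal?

Opt1, Opt3, Opt5, Opt7, Opt8

Opt1: not dominated (best lead time).
Opt2: dominated by Opt3 (capacity 653≥574, lead time 9≤29, defect rate 2.7≤5.1, unit cost 26≤29).
Opt3: not dominated (best defect rate).
Opt4: dominated by Opt5 (capacity 896≥789, lead time 11≤28, defect rate 4.6≤11.7, unit cost 44≤47).
Opt5: not dominated (best capacity).
Opt6: dominated by Opt1 (capacity 715≥282, lead time 2≤10, defect rate 6.3≤8.0, unit cost 33≤54).
Opt7: not dominated.
Opt8: not dominated.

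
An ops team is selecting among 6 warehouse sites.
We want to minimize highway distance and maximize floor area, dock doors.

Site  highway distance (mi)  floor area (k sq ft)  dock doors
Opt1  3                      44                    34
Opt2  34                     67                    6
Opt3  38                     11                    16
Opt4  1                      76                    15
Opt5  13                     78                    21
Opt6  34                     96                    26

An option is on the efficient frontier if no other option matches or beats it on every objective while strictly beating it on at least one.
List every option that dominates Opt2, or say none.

Opt4, Opt5, Opt6

Opt4: highway distance 1≤34, floor area 76≥67, dock doors 15≥6 — dominates Opt2.
Opt5: highway distance 13≤34, floor area 78≥67, dock doors 21≥6 — dominates Opt2.
Opt6: highway distance 34≤34, floor area 96≥67, dock doors 26≥6 — dominates Opt2.
Others (Opt1, Opt3) are each worse than Opt2 on at least one objective.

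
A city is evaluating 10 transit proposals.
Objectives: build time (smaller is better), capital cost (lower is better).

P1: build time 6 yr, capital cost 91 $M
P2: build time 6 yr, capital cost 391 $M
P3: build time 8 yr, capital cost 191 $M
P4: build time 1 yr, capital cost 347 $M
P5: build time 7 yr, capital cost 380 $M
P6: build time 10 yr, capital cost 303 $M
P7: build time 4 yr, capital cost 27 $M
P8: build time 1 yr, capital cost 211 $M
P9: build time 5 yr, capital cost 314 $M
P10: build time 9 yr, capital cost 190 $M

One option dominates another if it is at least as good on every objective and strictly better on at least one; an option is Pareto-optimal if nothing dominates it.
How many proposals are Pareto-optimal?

P1: dominated by P7 (build time 4≤6, capital cost 27≤91).
P2: dominated by P1 (build time 6≤6, capital cost 91≤391).
P3: dominated by P1 (build time 6≤8, capital cost 91≤191).
P4: dominated by P8 (build time 1≤1, capital cost 211≤347).
P5: dominated by P1 (build time 6≤7, capital cost 91≤380).
P6: dominated by P1 (build time 6≤10, capital cost 91≤303).
P7: not dominated (best capital cost).
P8: not dominated.
P9: dominated by P7 (build time 4≤5, capital cost 27≤314).
P10: dominated by P1 (build time 6≤9, capital cost 91≤190).
Pareto-optimal: P7, P8 → 2.

2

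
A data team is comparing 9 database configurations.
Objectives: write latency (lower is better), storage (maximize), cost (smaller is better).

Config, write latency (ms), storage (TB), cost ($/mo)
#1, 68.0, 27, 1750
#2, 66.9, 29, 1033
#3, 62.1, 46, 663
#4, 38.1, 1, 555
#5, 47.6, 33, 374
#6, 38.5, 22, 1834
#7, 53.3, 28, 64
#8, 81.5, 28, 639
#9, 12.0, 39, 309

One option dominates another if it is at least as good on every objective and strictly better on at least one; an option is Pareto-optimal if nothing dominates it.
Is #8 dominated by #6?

No

#6 vs #8: #6 is worse on storage (22 vs 28), so it does not dominate #8.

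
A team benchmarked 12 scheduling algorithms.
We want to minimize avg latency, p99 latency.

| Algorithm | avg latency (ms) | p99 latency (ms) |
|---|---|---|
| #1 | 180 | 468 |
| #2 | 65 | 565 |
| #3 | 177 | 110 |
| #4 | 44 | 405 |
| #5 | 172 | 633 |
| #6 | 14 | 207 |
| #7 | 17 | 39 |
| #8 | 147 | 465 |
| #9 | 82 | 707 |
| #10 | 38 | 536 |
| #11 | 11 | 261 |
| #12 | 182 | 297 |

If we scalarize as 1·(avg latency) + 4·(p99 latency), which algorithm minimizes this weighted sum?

#1: 1·180 + 4·468 = 2052
#2: 1·65 + 4·565 = 2325
#3: 1·177 + 4·110 = 617
#4: 1·44 + 4·405 = 1664
#5: 1·172 + 4·633 = 2704
#6: 1·14 + 4·207 = 842
#7: 1·17 + 4·39 = 173
#8: 1·147 + 4·465 = 2007
#9: 1·82 + 4·707 = 2910
#10: 1·38 + 4·536 = 2182
#11: 1·11 + 4·261 = 1055
#12: 1·182 + 4·297 = 1370
Lowest: #7 at 173.

#7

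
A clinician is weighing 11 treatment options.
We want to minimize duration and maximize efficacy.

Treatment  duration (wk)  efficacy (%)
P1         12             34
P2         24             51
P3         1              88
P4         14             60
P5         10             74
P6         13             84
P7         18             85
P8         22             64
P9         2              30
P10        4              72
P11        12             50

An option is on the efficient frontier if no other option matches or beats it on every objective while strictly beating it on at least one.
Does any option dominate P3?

No

P1: worse on duration (12 vs 1).
P2: worse on duration (24 vs 1).
P4: worse on duration (14 vs 1).
P5: worse on duration (10 vs 1).
P6: worse on duration (13 vs 1).
P7: worse on duration (18 vs 1).
P8: worse on duration (22 vs 1).
P9: worse on duration (2 vs 1).
P10: worse on duration (4 vs 1).
P11: worse on duration (12 vs 1).
No option is at least as good as P3 on every objective and strictly better on one.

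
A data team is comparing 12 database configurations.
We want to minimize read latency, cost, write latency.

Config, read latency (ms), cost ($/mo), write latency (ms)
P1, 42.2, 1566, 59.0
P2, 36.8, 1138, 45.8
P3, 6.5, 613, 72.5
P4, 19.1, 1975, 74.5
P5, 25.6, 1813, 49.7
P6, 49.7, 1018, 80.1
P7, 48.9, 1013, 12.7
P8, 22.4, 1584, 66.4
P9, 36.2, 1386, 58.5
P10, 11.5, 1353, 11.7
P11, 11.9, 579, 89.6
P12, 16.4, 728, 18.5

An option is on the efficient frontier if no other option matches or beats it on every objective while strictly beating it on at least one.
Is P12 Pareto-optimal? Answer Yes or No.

Yes

P1: worse on read latency (42.2 vs 16.4).
P2: worse on read latency (36.8 vs 16.4).
P3: worse on write latency (72.5 vs 18.5).
P4: worse on read latency (19.1 vs 16.4).
P5: worse on read latency (25.6 vs 16.4).
P6: worse on read latency (49.7 vs 16.4).
P7: worse on read latency (48.9 vs 16.4).
P8: worse on read latency (22.4 vs 16.4).
P9: worse on read latency (36.2 vs 16.4).
P10: worse on cost (1353 vs 728).
P11: worse on write latency (89.6 vs 18.5).
No option is at least as good as P12 on every objective and strictly better on one.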